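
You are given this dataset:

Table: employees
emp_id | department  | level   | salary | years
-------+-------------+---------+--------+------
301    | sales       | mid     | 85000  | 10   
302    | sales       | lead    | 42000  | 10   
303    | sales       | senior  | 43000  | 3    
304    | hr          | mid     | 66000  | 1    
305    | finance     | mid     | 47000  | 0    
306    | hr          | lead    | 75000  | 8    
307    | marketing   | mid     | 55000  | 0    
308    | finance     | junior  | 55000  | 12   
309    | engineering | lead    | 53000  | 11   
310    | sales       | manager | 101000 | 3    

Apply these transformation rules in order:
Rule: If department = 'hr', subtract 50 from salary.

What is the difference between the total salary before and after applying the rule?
100

Step 1: Original sum of salary = 622000
Step 2: 2 records have department = 'hr'
Step 3: Each affected record changes by -50
Step 4: Total change = 2 × -50 = -100
Step 5: New sum = 622000 + -100 = 621900
Step 6: Difference = |621900 - 622000| = 100
        (Sum decreased by 100)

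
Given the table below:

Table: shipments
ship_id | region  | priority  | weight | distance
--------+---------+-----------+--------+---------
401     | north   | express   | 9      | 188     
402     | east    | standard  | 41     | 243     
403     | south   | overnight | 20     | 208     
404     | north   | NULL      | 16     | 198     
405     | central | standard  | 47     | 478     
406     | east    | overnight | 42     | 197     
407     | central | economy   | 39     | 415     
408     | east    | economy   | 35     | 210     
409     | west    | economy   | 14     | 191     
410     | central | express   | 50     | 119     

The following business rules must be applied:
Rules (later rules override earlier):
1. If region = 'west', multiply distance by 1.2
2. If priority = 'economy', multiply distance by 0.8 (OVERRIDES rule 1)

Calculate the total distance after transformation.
2283.8

Step 1: Rule 2 takes priority for records with priority = 'economy'
  - 3 records: 816 × 0.8 = 652.8
Step 2: Rule 1 applies to remaining records with region = 'west'
  - 0 records: 0 × 1.2 = 0.0
Step 3: Other records unchanged: 1631
Step 4: Final sum = 652.8 + 0.0 + 1631 = 2283.8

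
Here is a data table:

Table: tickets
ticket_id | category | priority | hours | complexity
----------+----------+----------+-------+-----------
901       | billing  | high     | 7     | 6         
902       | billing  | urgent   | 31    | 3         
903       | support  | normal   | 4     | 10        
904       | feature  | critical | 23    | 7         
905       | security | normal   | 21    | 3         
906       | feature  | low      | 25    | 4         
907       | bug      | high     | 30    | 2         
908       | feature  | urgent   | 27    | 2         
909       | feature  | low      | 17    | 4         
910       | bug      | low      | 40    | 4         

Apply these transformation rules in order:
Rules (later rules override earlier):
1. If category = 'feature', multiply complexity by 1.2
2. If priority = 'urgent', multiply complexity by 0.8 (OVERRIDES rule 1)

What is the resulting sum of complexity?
47.0

Step 1: Rule 2 takes priority for records with priority = 'urgent'
  - 2 records: 5 × 0.8 = 4.0
Step 2: Rule 1 applies to remaining records with category = 'feature'
  - 3 records: 15 × 1.2 = 18.0
Step 3: Other records unchanged: 25
Step 4: Final sum = 4.0 + 18.0 + 25 = 47.0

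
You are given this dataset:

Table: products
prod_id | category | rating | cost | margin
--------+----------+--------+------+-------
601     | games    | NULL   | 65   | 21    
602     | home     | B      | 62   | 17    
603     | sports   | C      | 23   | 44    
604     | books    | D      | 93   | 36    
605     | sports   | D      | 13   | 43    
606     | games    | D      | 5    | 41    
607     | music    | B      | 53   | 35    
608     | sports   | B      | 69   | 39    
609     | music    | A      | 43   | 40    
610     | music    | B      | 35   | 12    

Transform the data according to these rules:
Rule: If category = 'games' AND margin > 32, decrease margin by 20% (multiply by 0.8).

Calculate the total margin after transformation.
319.8

Step 1: Find records where category = 'games' AND margin > 32
Step 2: 1 records match, summing to 41
Step 3: After multiplier: 41 × 0.8 = 32.8
Step 4: Unaffected records sum: 287
Step 5: Final sum = 32.8 + 287 = 319.8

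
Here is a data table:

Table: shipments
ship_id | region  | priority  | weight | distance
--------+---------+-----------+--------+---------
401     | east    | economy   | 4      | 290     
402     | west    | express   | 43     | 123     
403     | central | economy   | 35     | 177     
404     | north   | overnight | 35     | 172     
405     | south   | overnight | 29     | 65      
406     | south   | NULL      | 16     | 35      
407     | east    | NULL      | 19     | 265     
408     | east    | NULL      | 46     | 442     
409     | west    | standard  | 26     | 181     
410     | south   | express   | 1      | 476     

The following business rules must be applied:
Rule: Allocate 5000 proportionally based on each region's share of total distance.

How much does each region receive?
central: 397.57, east: 2239.44, north: 386.34, south: 1293.8, west: 682.84

Step 1: Calculate total distance = 2226
Step 2: Calculate each region's proportion:
  central: 177/2226 = 7.95% → 397.57
  east: 997/2226 = 44.79% → 2239.44
  north: 172/2226 = 7.73% → 386.34
  south: 576/2226 = 25.88% → 1293.8
  west: 304/2226 = 13.66% → 682.84
Step 3: Verify: sum of allocations ≈ 5000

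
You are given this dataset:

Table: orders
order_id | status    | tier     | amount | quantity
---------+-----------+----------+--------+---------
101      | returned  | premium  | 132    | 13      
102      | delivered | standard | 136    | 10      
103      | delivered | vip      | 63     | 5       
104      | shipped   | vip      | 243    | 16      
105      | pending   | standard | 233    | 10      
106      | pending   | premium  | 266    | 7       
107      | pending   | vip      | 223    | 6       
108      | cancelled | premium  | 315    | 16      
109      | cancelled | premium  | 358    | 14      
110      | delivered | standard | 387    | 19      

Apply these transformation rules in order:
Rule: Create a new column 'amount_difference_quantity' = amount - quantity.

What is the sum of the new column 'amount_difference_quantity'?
2240

Step 1: For each record, compute amount - quantity
Example calculations:
  132 - 13 = 119
  136 - 10 = 126
  63 - 5 = 58
  ...
Step 2: Sum all derived values
Step 3: Total = 2240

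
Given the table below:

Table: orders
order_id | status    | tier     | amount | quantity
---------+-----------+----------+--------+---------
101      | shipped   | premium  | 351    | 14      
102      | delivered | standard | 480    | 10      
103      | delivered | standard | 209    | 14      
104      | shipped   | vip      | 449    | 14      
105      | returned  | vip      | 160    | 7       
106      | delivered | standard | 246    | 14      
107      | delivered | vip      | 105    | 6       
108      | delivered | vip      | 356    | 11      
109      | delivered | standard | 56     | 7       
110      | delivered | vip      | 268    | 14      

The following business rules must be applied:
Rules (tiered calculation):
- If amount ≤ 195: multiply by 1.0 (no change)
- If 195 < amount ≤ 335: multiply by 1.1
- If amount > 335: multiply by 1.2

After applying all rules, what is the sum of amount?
3079.5

Step 1: Tier 1 (amount ≤ 195): 3 records, sum = 321 × 1.0 = 321.0
Step 2: Tier 2 (195 < amount ≤ 335): 3 records, sum = 723 × 1.1 = 795.3
Step 3: Tier 3 (amount > 335): 4 records, sum = 1636 × 1.2 = 1963.2
Step 4: Final sum = 321.0 + 795.3 + 1963.2 = 3079.5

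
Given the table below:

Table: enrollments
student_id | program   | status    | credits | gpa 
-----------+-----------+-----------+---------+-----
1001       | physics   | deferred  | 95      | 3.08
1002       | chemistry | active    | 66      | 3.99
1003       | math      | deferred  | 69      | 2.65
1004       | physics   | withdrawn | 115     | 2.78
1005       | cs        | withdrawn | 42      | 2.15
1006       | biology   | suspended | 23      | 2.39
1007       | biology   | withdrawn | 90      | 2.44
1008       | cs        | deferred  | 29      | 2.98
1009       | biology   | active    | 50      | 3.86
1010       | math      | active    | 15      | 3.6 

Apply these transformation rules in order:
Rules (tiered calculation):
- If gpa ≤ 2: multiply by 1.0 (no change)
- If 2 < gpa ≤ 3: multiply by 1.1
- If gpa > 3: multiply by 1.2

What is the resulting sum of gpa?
34.37

Step 1: Tier 1 (gpa ≤ 2): 0 records, sum = 0 × 1.0 = 0.0
Step 2: Tier 2 (2 < gpa ≤ 3): 6 records, sum = 15.39 × 1.1 = 16.93
Step 3: Tier 3 (gpa > 3): 4 records, sum = 14.53 × 1.2 = 17.44
Step 4: Final sum = 0.0 + 16.93 + 17.44 = 34.37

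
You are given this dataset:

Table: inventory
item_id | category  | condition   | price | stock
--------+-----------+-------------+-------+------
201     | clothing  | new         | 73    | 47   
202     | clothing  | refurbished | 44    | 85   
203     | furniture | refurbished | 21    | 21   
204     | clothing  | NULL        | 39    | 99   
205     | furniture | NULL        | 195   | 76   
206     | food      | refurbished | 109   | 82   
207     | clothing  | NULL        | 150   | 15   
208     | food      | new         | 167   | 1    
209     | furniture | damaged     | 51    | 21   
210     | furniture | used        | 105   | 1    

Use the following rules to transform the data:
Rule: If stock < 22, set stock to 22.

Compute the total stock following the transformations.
499

Step 1: 5 records have stock < 22
Step 2: These records originally summed to 59
Step 3: After setting to minimum: 5 × 22 = 110
Step 4: Unaffected records sum: 389
Step 5: Final sum = 110 + 389 = 499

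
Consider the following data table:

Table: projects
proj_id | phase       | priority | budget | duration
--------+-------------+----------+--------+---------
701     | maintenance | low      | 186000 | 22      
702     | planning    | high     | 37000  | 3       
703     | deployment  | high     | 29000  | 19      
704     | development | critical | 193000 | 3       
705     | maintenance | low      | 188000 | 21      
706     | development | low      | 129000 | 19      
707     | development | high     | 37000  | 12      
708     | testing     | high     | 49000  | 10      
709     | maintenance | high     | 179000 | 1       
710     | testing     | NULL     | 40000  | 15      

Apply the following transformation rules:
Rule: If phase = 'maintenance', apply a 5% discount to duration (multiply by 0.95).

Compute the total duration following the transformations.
122.8

Step 1: Records with phase = 'maintenance' have total duration = 44
Step 2: Apply multiplier: 44 × 0.95 = 41.8
Step 3: Other records total: 81
Step 4: Final sum = 41.8 + 81 = 122.8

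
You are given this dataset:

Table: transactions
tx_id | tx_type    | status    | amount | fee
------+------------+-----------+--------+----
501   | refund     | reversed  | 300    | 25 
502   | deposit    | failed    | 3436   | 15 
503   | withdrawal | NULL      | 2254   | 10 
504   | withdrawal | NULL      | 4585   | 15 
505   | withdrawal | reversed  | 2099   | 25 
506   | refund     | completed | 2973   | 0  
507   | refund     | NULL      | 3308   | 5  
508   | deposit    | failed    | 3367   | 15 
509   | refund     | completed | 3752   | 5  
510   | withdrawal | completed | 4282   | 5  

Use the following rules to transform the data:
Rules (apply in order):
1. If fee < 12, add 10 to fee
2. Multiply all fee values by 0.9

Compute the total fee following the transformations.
153.0

Step 1: Apply Rule 1 - Add 10 to records with fee < 12
  - 5 records affected: 25 + (5 × 10) = 75
  - Unaffected records: 95
  - Sum after Rule 1: 170
Step 2: Apply Rule 2 - Multiply all by 0.9
  - 170 × 0.9 = 153.0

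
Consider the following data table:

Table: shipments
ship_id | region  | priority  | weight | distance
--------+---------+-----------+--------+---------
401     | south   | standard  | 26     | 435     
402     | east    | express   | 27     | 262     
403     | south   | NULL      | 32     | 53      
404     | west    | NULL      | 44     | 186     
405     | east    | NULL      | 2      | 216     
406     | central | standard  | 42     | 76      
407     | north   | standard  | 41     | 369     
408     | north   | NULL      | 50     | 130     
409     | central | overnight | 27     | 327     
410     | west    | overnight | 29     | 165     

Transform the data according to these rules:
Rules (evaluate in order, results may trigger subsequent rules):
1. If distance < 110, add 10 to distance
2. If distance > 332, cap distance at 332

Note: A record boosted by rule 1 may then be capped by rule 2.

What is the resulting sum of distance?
2099

Step 1: Apply rule 1 to records with distance < 110
  - 2 records get bonus of 10
  - Of these, 0 records then exceed 332 and get capped
Step 2: Apply rule 2 to records with distance > 332
  - 2 records (original) are capped
Step 3: Calculate final sum = 2099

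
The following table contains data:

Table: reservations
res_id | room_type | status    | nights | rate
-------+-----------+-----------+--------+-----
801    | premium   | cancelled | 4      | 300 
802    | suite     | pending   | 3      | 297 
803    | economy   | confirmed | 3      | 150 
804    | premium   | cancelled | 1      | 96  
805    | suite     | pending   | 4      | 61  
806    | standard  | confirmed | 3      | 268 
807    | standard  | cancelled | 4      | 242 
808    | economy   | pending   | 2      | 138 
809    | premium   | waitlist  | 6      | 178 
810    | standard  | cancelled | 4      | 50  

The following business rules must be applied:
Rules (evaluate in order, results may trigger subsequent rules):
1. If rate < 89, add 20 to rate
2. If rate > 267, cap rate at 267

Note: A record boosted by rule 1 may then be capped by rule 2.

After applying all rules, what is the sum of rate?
1756

Step 1: Apply rule 1 to records with rate < 89
  - 2 records get bonus of 20
  - Of these, 0 records then exceed 267 and get capped
Step 2: Apply rule 2 to records with rate > 267
  - 3 records (original) are capped
Step 3: Calculate final sum = 1756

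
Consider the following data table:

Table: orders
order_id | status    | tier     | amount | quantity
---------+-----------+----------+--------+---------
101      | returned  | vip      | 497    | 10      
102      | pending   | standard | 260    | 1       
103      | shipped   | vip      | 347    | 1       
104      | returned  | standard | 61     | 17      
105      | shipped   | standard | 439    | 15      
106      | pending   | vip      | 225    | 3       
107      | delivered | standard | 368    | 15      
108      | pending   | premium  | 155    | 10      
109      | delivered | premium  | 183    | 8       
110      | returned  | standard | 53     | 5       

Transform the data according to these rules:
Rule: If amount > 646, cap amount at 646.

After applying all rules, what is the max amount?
497

Step 1: Original maximum amount = 497
Step 2: Check cap of 646 against maximum
Step 3: No records exceed the cap (max 497 <= cap 646), so no capping applies
Step 4: Maximum after transformation = 497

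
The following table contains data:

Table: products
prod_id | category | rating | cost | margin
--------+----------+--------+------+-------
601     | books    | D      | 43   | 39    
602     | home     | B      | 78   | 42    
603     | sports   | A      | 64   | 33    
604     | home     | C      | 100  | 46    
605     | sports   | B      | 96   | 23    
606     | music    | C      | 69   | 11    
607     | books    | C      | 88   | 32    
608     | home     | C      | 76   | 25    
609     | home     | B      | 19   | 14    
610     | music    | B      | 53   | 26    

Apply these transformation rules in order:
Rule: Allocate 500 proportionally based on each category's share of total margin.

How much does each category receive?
books: 121.99, home: 218.21, music: 63.57, sports: 96.22

Step 1: Calculate total margin = 291
Step 2: Calculate each category's proportion:
  books: 71/291 = 24.40% → 121.99
  home: 127/291 = 43.64% → 218.21
  music: 37/291 = 12.71% → 63.57
  sports: 56/291 = 19.24% → 96.22
Step 3: Verify: sum of allocations ≈ 500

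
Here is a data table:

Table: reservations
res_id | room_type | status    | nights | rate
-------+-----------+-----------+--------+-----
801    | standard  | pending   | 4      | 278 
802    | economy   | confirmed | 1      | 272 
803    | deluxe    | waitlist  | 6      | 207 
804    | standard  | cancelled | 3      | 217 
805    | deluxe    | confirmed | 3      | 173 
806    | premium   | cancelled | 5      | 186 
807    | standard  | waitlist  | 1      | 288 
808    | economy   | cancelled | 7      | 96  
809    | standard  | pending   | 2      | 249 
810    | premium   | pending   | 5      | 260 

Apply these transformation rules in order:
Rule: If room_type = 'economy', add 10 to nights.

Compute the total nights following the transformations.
57

Step 1: Count records where room_type = 'economy': 2
Step 2: Total bonus added: 2 × 10 = 20
Step 3: Original sum of nights: 37
Step 4: Final sum = 37 + 20 = 57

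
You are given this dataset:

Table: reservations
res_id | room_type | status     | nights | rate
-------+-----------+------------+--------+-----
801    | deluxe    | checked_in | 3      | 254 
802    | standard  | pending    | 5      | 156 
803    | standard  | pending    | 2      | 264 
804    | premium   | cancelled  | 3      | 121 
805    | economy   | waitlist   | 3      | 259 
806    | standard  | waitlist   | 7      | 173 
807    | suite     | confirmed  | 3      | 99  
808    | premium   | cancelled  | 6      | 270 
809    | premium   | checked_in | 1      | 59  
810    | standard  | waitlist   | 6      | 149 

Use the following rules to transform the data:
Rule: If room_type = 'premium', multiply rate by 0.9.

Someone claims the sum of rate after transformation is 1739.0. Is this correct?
No, the correct result is 1759.0.

Step 1: Calculate the correct sum after transformation
Step 2: Apply multiplier 0.9 to records where room_type = 'premium'
Step 3: Correct result = 1759.0
Step 4: Claimed result = 1739.0
Step 5: 1759.0 ≠ 1739.0
Conclusion: The claimed result is incorrect. The correct answer is 1759.0.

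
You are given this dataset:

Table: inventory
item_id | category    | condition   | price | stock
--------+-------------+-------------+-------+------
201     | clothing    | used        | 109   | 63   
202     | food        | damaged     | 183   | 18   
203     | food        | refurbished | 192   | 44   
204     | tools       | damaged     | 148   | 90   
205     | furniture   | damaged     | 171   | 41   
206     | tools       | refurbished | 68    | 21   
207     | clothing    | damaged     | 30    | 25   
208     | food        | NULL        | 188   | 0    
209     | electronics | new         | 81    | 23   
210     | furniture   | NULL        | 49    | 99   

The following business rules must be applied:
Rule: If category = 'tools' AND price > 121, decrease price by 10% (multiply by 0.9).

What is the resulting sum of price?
1204.2

Step 1: Find records where category = 'tools' AND price > 121
Step 2: 1 records match, summing to 148
Step 3: After multiplier: 148 × 0.9 = 133.2
Step 4: Unaffected records sum: 1071
Step 5: Final sum = 133.2 + 1071 = 1204.2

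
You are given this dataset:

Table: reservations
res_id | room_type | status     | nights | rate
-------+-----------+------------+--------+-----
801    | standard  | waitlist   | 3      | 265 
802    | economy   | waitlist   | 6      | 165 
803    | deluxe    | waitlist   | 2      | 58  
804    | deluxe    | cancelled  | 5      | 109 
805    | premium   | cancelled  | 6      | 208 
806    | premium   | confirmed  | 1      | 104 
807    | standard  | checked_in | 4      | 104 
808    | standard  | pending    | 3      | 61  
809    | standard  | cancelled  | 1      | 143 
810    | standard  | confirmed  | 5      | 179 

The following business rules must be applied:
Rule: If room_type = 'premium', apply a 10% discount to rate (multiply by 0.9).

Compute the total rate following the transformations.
1364.8

Step 1: Records with room_type = 'premium' have total rate = 312
Step 2: Apply multiplier: 312 × 0.9 = 280.8
Step 3: Other records total: 1084
Step 4: Final sum = 280.8 + 1084 = 1364.8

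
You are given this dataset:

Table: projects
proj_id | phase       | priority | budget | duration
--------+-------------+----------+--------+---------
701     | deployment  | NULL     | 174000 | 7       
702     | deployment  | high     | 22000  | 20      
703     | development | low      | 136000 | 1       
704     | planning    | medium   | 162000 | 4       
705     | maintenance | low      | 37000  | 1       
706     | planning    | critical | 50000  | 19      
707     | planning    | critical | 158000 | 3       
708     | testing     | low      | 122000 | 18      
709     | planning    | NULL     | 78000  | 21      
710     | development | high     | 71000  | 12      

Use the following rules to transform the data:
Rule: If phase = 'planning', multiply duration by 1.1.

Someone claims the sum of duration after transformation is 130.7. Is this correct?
No, the correct result is 110.7.

Step 1: Calculate the correct sum after transformation
Step 2: Apply multiplier 1.1 to records where phase = 'planning'
Step 3: Correct result = 110.7
Step 4: Claimed result = 130.7
Step 5: 110.7 ≠ 130.7
Conclusion: The claimed result is incorrect. The correct answer is 110.7.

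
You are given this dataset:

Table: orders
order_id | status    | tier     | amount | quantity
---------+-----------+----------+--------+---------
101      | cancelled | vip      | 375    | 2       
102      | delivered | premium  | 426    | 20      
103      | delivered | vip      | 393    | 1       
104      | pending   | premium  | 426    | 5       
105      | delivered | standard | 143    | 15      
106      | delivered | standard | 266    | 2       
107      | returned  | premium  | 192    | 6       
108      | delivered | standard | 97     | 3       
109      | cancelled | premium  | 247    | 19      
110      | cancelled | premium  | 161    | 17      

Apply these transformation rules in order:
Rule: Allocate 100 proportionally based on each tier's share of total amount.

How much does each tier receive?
premium: 53.26, standard: 18.56, vip: 28.17

Step 1: Calculate total amount = 2726
Step 2: Calculate each tier's proportion:
  premium: 1452/2726 = 53.26% → 53.26
  standard: 506/2726 = 18.56% → 18.56
  vip: 768/2726 = 28.17% → 28.17
Step 3: Verify: sum of allocations ≈ 100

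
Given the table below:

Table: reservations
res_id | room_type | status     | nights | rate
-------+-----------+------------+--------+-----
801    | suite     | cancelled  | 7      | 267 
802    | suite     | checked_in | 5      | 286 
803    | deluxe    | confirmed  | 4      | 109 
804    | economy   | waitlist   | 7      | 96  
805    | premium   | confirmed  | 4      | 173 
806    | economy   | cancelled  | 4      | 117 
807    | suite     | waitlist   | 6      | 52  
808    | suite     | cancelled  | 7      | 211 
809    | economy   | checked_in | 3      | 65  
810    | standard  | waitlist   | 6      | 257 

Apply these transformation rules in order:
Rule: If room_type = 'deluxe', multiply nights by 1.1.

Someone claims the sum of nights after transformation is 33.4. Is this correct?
No, the correct result is 53.4.

Step 1: Calculate the correct sum after transformation
Step 2: Apply multiplier 1.1 to records where room_type = 'deluxe'
Step 3: Correct result = 53.4
Step 4: Claimed result = 33.4
Step 5: 53.4 ≠ 33.4
Conclusion: The claimed result is incorrect. The correct answer is 53.4.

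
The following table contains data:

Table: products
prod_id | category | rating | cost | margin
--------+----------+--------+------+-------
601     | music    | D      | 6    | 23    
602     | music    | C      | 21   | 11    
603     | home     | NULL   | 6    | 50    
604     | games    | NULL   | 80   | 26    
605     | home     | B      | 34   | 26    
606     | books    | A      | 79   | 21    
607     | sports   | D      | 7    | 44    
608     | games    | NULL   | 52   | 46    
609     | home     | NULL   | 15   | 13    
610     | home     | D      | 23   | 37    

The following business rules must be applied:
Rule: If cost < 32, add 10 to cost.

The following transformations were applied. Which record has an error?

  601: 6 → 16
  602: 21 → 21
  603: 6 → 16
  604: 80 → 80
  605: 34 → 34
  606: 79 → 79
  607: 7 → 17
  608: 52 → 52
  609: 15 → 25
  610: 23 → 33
Record 602 has an error. The correct transformed value should be 31, not 21.

Step 1: Check each record against the rule
Step 2: Record 602 has cost = 21
Step 3: Since 21 < 32, the bonus should have been applied
Step 4: Correct value = 31, but claimed value = 21
Conclusion: Record 602 has the error.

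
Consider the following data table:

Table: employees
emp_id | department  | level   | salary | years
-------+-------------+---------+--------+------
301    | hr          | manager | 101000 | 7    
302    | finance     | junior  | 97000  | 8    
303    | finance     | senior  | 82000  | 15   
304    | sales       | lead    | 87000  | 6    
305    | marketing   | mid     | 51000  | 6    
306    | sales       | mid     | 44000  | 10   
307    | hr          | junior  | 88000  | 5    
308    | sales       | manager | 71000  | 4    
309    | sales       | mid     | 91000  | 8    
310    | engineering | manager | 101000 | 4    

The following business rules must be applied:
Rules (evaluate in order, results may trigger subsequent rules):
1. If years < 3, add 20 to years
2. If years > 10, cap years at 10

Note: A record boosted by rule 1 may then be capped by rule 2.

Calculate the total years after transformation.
68

Step 1: Apply rule 1 to records with years < 3
  - 0 records get bonus of 20
  - Of these, 0 records then exceed 10 and get capped
Step 2: Apply rule 2 to records with years > 10
  - 1 records (original) are capped
Step 3: Calculate final sum = 68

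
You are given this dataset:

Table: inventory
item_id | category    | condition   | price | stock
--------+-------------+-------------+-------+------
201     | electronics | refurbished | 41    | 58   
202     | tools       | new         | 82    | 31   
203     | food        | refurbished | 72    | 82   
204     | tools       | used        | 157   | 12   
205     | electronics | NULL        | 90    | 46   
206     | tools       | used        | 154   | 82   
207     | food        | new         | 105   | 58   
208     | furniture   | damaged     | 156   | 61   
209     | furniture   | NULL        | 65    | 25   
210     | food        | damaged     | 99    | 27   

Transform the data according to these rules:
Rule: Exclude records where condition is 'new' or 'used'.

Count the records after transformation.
6

Step 1: Count records to exclude
  - 2 (new) + 2 (used) = 4 records
Step 2: Total records: 10
Step 3: Remaining = 10 - 4 = 6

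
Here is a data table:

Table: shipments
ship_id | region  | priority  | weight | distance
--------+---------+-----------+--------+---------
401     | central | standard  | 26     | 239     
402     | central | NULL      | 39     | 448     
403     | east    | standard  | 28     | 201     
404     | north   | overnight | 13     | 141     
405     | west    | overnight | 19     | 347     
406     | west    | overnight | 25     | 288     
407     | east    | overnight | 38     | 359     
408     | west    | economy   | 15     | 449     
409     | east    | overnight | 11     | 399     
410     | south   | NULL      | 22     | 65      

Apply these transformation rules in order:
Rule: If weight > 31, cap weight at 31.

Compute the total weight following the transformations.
221

Step 1: 2 records have weight > 31
Step 2: These records originally summed to 77
Step 3: After capping: 2 × 31 = 62
Step 4: Unaffected records sum: 159
Step 5: Final sum = 62 + 159 = 221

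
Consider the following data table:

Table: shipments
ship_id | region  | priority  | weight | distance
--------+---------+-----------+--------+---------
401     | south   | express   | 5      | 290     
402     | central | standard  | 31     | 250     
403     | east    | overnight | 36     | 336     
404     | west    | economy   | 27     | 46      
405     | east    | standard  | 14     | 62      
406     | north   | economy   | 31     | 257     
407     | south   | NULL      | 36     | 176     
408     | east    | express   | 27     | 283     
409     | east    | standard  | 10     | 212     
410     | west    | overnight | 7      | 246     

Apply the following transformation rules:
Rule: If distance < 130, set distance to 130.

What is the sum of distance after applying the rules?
2310

Step 1: 2 records have distance < 130
Step 2: These records originally summed to 108
Step 3: After setting to minimum: 2 × 130 = 260
Step 4: Unaffected records sum: 2050
Step 5: Final sum = 260 + 2050 = 2310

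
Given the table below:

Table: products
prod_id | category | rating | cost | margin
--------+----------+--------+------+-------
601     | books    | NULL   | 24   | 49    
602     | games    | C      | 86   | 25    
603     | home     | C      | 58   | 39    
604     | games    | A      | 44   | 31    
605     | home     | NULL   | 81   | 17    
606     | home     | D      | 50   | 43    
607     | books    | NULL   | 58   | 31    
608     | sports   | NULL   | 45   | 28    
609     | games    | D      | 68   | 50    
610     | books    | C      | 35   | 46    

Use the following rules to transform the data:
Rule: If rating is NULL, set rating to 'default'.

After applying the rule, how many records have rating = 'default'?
4

Step 1: Count records where rating IS NULL
Step 2: Found 4 records with NULL rating
Step 3: These records will have rating set to 'default'
Step 4: Records already having rating = 'default': 0
Step 5: Answer: 4 + 0 = 4 records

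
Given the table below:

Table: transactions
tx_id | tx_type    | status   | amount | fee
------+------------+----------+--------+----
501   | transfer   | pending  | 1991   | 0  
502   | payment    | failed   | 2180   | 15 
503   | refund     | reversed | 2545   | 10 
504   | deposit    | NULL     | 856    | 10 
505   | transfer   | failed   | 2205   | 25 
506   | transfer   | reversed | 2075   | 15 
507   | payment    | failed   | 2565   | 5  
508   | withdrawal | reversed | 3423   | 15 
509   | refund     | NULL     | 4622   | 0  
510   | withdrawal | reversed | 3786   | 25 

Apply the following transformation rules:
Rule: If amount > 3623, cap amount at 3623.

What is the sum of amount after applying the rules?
25086

Step 1: 2 records have amount > 3623
Step 2: These records originally summed to 8408
Step 3: After capping: 2 × 3623 = 7246
Step 4: Unaffected records sum: 17840
Step 5: Final sum = 7246 + 17840 = 25086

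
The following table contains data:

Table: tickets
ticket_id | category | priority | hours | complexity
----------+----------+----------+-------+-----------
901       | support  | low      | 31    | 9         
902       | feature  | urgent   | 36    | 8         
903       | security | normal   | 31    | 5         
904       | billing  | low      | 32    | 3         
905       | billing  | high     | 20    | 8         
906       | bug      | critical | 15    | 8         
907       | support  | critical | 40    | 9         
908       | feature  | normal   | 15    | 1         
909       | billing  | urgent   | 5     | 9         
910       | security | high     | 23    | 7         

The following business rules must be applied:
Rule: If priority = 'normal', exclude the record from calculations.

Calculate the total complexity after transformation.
61

Step 1: Identify records where priority = 'normal'
Step 2: The excluded records sum to 6
Step 3: Original total complexity = 67
Step 4: Remaining total = 67 - 6 = 61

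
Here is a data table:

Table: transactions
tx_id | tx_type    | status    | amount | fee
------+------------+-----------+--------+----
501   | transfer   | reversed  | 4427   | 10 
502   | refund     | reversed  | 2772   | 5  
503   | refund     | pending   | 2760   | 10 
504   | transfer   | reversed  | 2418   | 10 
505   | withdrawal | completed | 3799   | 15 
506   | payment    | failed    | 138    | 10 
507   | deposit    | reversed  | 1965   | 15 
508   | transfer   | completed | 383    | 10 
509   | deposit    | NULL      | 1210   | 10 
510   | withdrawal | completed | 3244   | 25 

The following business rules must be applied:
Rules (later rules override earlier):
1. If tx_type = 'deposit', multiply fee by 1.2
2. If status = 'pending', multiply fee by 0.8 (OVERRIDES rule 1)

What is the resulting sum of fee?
123.0

Step 1: Rule 2 takes priority for records with status = 'pending'
  - 1 records: 10 × 0.8 = 8.0
Step 2: Rule 1 applies to remaining records with tx_type = 'deposit'
  - 2 records: 25 × 1.2 = 30.0
Step 3: Other records unchanged: 85
Step 4: Final sum = 8.0 + 30.0 + 85 = 123.0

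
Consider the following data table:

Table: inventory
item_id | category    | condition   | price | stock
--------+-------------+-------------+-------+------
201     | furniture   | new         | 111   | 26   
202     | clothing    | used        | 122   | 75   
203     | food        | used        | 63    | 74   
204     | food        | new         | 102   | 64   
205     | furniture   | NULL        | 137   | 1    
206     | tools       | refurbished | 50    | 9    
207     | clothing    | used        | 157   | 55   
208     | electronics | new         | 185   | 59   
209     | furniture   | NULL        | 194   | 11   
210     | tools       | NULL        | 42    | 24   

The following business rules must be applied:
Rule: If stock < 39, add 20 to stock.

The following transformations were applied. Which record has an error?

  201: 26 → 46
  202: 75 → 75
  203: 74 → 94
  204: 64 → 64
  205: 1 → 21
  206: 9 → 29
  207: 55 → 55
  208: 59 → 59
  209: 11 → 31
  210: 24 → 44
Record 203 has an error. The correct transformed value should be 74, not 94.

Step 1: Check each record against the rule
Step 2: Record 203 has stock = 74
Step 3: Since 74 >= 39, the bonus should not have been applied
Step 4: Correct value = 74, but claimed value = 94
Conclusion: Record 203 has the error.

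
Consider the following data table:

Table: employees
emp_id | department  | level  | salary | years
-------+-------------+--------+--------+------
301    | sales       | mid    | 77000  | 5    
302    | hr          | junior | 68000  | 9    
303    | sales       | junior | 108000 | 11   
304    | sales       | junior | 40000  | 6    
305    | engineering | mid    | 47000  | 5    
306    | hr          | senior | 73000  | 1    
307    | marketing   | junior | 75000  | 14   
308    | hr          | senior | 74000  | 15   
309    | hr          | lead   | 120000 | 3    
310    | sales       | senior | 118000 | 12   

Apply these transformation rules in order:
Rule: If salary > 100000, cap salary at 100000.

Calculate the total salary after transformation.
754000

Step 1: 3 records have salary > 100000
Step 2: These records originally summed to 346000
Step 3: After capping: 3 × 100000 = 300000
Step 4: Unaffected records sum: 454000
Step 5: Final sum = 300000 + 454000 = 754000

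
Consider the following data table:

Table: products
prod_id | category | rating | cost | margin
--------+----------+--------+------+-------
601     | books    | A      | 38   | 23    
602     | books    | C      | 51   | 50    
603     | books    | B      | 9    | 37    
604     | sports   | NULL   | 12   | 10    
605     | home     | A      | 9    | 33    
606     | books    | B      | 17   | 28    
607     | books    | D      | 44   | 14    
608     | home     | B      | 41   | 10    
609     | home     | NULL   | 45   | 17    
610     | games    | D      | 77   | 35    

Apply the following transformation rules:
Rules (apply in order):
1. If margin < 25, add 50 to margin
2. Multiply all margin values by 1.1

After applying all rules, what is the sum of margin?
557.7

Step 1: Apply Rule 1 - Add 50 to records with margin < 25
  - 5 records affected: 74 + (5 × 50) = 324
  - Unaffected records: 183
  - Sum after Rule 1: 507
Step 2: Apply Rule 2 - Multiply all by 1.1
  - 507 × 1.1 = 557.7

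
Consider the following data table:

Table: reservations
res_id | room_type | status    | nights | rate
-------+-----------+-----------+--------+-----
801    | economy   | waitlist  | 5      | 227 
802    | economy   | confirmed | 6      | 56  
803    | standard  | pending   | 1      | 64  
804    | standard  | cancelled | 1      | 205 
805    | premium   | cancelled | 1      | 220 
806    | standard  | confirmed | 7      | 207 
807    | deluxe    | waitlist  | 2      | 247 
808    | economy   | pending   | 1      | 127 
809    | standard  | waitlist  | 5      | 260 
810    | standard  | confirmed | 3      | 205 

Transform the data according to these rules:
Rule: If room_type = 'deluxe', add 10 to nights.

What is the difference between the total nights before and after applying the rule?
10

Step 1: Original sum of nights = 32
Step 2: 1 records have room_type = 'deluxe'
Step 3: Each affected record changes by 10
Step 4: Total change = 1 × 10 = 10
Step 5: New sum = 32 + 10 = 42
Step 6: Difference = |42 - 32| = 10
        (Sum increased by 10)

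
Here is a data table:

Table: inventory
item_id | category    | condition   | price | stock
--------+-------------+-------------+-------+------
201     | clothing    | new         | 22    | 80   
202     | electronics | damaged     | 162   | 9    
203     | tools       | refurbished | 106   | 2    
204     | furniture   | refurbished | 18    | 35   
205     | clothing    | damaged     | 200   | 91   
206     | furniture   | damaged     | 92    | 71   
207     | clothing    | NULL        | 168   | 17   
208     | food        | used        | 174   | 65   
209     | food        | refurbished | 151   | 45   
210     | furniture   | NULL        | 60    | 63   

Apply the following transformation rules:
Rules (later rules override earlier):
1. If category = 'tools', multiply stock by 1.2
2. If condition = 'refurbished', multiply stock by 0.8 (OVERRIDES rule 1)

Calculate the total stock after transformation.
461.6

Step 1: Rule 2 takes priority for records with condition = 'refurbished'
  - 3 records: 82 × 0.8 = 65.6
Step 2: Rule 1 applies to remaining records with category = 'tools'
  - 0 records: 0 × 1.2 = 0.0
Step 3: Other records unchanged: 396
Step 4: Final sum = 65.6 + 0.0 + 396 = 461.6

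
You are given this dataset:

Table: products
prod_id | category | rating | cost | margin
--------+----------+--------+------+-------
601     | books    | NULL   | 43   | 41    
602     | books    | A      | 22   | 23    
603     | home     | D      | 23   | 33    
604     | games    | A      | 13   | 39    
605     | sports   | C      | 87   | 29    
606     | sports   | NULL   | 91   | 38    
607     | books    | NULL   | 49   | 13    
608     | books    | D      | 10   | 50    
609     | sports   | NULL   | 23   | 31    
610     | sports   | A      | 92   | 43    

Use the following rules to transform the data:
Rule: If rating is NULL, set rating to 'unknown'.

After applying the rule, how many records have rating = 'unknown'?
4

Step 1: Count records where rating IS NULL
Step 2: Found 4 records with NULL rating
Step 3: These records will have rating set to 'unknown'
Step 4: Records already having rating = 'unknown': 0
Step 5: Answer: 4 + 0 = 4 records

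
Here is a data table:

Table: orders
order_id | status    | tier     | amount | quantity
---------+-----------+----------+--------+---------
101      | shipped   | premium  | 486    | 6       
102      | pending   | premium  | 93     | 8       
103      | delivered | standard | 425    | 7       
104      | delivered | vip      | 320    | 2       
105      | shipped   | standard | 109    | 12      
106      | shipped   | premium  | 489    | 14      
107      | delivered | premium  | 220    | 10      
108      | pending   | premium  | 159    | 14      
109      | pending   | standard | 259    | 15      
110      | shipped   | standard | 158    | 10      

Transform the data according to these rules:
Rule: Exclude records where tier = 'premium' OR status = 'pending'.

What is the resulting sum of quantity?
31

Step 1: Find records where tier = 'premium' OR status = 'pending'
Step 2: 6 records match, summing to 67
Step 3: Original sum: 98
Step 4: Remaining sum = 98 - 67 = 31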